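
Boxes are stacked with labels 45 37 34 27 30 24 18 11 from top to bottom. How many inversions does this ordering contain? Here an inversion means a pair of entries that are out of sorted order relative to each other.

27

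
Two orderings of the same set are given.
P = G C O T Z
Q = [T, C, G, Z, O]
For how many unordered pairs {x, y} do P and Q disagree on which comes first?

Assign each item its position (1..5) in the first ordering, then rewrite the second ordering as that position sequence:
positions: G→1, C→2, O→3, T→4, Z→5
second ordering as positions: [4, 2, 1, 5, 3]
Discordant pairs = inversions in this position sequence.
4: 2, 1, 3 → 3
2: 1 → 1
1: 0
5: 3 → 1
3: 0
Total: 3 + 1 + 0 + 1 + 0 = 5

5 disagreeing pairs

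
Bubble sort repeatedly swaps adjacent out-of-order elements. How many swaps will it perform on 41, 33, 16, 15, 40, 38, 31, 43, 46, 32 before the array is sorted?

19

Each adjacent swap fixes exactly one inversion, so the minimum swap count equals the number of inversions.
Count inversions — for each element, later elements that are smaller:
41: 33, 16, 15, 40, 38, 31, 32 → 7
33: 16, 15, 31, 32 → 4
16: 15 → 1
15: none → 0
40: 38, 31, 32 → 3
38: 31, 32 → 2
31: none → 0
43: 32 → 1
46: 32 → 1
32: none → 0
Total inversions: 7 + 4 + 1 + 0 + 3 + 2 + 0 + 1 + 1 + 0 = 19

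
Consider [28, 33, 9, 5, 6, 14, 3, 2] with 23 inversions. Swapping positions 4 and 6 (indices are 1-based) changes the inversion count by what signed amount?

Positions 4 and 6 hold 5 and 14; after swapping, the array is [28, 33, 9, 14, 6, 5, 3, 2].
Count, for each position, how many later elements it exceeds:
28 → 9, 14, 6, 5, 3, 2 → 6
33 → 9, 14, 6, 5, 3, 2 → 6
9 → 6, 5, 3, 2 → 4
14 → 6, 5, 3, 2 → 4
6 → 5, 3, 2 → 3
5 → 3, 2 → 2
3 → 2 → 1
2 → none → 0
Sum: 6 + 6 + 4 + 4 + 3 + 2 + 1 + 0 = 26
Change: 26 − 23 = +3

+3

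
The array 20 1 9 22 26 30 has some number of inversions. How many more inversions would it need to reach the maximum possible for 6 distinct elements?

13 inversions short

Maximum inversions for 6 distinct elements is C(6, 2) = 6·5/2 = 15.
Current inversions — for each element, count later smaller elements:
20: 2
1: 0
9: 0
22: 0
26: 0
30: 0
Current total: 2 + 0 + 0 + 0 + 0 + 0 = 2
Shortfall: 15 − 2 = 13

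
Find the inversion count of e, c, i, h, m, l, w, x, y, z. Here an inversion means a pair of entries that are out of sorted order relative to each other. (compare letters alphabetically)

3

Sweep left to right; for each value list the smaller values that follow it:
e → c → 1
c → none → 0
i → h → 1
h → none → 0
m → l → 1
l → none → 0
w → none → 0
x → none → 0
y → none → 0
z → none → 0
Sum: 1 + 0 + 1 + 0 + 1 + 0 + 0 + 0 + 0 + 0 = 3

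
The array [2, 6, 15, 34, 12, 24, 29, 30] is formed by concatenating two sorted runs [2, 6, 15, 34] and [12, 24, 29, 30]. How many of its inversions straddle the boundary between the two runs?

Take each right-half value and tally the left-half values above it:
r = 12: 15, 34 → 2
r = 24: 34 → 1
r = 29: 34 → 1
r = 30: 34 → 1
Cross-inversions: 2 + 1 + 1 + 1 = 5

5 cross-inversions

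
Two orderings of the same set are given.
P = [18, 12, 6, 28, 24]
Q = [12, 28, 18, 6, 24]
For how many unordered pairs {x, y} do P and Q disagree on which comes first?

Assign each item its position (1..5) in the first ordering, then rewrite the second ordering as that position sequence:
positions: 18→1, 12→2, 6→3, 28→4, 24→5
second ordering as positions: [2, 4, 1, 3, 5]
Discordant pairs = inversions in this position sequence.
2: 1 → 1
4: 1, 3 → 2
1: 0
3: 0
5: 0
Total: 1 + 2 + 0 + 0 + 0 = 3

3 disagreeing pairs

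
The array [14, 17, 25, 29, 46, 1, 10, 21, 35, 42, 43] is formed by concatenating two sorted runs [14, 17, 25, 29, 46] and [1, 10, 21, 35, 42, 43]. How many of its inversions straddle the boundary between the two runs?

For each element r of the right run, count left-run elements greater than r:
r = 1: 14, 17, 25, 29, 46 → 5
r = 10: 14, 17, 25, 29, 46 → 5
r = 21: 25, 29, 46 → 3
r = 35: 46 → 1
r = 42: 46 → 1
r = 43: 46 → 1
Cross-inversions: 5 + 5 + 3 + 1 + 1 + 1 = 16

16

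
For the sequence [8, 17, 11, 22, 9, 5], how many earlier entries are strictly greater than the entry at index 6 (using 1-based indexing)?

5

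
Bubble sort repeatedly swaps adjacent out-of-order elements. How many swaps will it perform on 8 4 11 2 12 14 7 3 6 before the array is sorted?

Each adjacent swap fixes exactly one inversion, so the minimum swap count equals the number of inversions.
Count inversions — for each element, later elements that are smaller:
8: 4, 2, 7, 3, 6 → 5
4: 2, 3 → 2
11: 2, 7, 3, 6 → 4
2: none → 0
12: 7, 3, 6 → 3
14: 7, 3, 6 → 3
7: 3, 6 → 2
3: none → 0
6: none → 0
Total inversions: 5 + 2 + 4 + 0 + 3 + 3 + 2 + 0 + 0 = 19

19 adjacent swaps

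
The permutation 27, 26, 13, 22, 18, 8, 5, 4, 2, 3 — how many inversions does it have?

42

Sweep left to right; for each value list the smaller values that follow it:
27: 9
26: 8
13: 5
22: 6
18: 5
8: 4
5: 3
4: 2
2: 0
3: 0
Sum: 9 + 8 + 5 + 6 + 5 + 4 + 3 + 2 + 0 + 0 = 42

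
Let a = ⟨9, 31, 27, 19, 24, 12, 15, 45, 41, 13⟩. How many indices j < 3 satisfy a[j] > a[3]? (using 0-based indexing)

2

The element at index 3 is 19.
Elements before it: 9, 31, 27
Those larger than 19: 31, 27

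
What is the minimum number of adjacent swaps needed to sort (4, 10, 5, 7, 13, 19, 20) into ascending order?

Each adjacent swap fixes exactly one inversion, so the minimum swap count equals the number of inversions.
Count inversions — for each element, later elements that are smaller:
4: none → 0
10: 5, 7 → 2
5: none → 0
7: none → 0
13: none → 0
19: none → 0
20: none → 0
Total inversions: 0 + 2 + 0 + 0 + 0 + 0 + 0 = 2

2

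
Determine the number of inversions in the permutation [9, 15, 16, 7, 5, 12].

Inversion pairs (indices are 1-based):
(1,4): 9 > 7
(1,5): 9 > 5
(2,4): 15 > 7
(2,5): 15 > 5
(2,6): 15 > 12
(3,4): 16 > 7
(3,5): 16 > 5
(3,6): 16 > 12
(4,5): 7 > 5
That's 9 pairs.

Out-of-order pairs: 9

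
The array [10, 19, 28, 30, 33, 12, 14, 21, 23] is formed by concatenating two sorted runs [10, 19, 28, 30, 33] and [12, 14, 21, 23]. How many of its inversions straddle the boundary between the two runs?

Count, for every r in R, how many entries of L exceed r:
r = 12: 19, 28, 30, 33 → 4
r = 14: 19, 28, 30, 33 → 4
r = 21: 28, 30, 33 → 3
r = 23: 28, 30, 33 → 3
Cross-inversions: 4 + 4 + 3 + 3 = 14

Cross-inversions: 14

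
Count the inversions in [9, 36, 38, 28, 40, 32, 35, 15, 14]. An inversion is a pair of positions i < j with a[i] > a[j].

Sweep left to right; for each value list the smaller values that follow it:
9 → none → 0
36 → 28, 32, 35, 15, 14 → 5
38 → 28, 32, 35, 15, 14 → 5
28 → 15, 14 → 2
40 → 32, 35, 15, 14 → 4
32 → 15, 14 → 2
35 → 15, 14 → 2
15 → 14 → 1
14 → none → 0
Sum: 0 + 5 + 5 + 2 + 4 + 2 + 2 + 1 + 0 = 21

Out-of-order pairs: 21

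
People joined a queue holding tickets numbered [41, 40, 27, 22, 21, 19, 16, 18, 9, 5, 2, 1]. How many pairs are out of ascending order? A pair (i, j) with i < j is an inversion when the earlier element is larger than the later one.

Sweep left to right; for each value list the smaller values that follow it:
41 → 40, 27, 22, 21, 19, 16, 18, 9, 5, 2, 1 → 11
40 → 27, 22, 21, 19, 16, 18, 9, 5, 2, 1 → 10
27 → 22, 21, 19, 16, 18, 9, 5, 2, 1 → 9
22 → 21, 19, 16, 18, 9, 5, 2, 1 → 8
21 → 19, 16, 18, 9, 5, 2, 1 → 7
19 → 16, 18, 9, 5, 2, 1 → 6
16 → 9, 5, 2, 1 → 4
18 → 9, 5, 2, 1 → 4
9 → 5, 2, 1 → 3
5 → 2, 1 → 2
2 → 1 → 1
1 → none → 0
Sum: 11 + 10 + 9 + 8 + 7 + 6 + 4 + 4 + 3 + 2 + 1 + 0 = 65

65 inversions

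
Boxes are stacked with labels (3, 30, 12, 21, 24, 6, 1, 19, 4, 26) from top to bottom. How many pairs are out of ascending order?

For each element, count later entries that are smaller:
3: 1
30: 8
12: 3
21: 4
24: 4
6: 2
1: 0
19: 1
4: 0
26: 0
Sum: 1 + 8 + 3 + 4 + 4 + 2 + 0 + 1 + 0 + 0 = 23

23 inversions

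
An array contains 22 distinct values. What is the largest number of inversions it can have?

Inversions: 231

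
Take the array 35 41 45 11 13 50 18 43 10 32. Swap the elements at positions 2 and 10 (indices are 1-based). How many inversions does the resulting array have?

24 inversions

Positions 2 and 10 hold 41 and 32; after swapping, the array is [35, 32, 45, 11, 13, 50, 18, 43, 10, 41].
Sweep left to right; for each value list the smaller values that follow it:
35 → 32, 11, 13, 18, 10 → 5
32 → 11, 13, 18, 10 → 4
45 → 11, 13, 18, 43, 10, 41 → 6
11 → 10 → 1
13 → 10 → 1
50 → 18, 43, 10, 41 → 4
18 → 10 → 1
43 → 10, 41 → 2
10 → none → 0
41 → none → 0
Sum: 5 + 4 + 6 + 1 + 1 + 4 + 1 + 2 + 0 + 0 = 24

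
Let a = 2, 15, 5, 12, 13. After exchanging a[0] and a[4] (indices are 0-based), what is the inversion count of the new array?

8 inversions

Positions 0 and 4 hold 2 and 13; after swapping, the array is [13, 15, 5, 12, 2].
Count, for each position, how many later elements it exceeds:
13: 3
15: 3
5: 1
12: 1
2: 0
Sum: 3 + 3 + 1 + 1 + 0 = 8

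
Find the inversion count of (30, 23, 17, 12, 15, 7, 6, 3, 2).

For each element, count later entries that are smaller:
30 → 23, 17, 12, 15, 7, 6, 3, 2 → 8
23 → 17, 12, 15, 7, 6, 3, 2 → 7
17 → 12, 15, 7, 6, 3, 2 → 6
12 → 7, 6, 3, 2 → 4
15 → 7, 6, 3, 2 → 4
7 → 6, 3, 2 → 3
6 → 3, 2 → 2
3 → 2 → 1
2 → none → 0
Sum: 8 + 7 + 6 + 4 + 4 + 3 + 2 + 1 + 0 = 35

35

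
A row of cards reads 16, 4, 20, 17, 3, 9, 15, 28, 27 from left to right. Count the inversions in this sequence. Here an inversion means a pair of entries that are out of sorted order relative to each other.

13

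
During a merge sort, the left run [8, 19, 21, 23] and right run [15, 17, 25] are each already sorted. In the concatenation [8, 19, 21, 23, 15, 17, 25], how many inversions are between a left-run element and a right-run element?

Count, for every r in R, how many entries of L exceed r:
r = 15: 19, 21, 23 → 3
r = 17: 19, 21, 23 → 3
r = 25: none → 0
Cross-inversions: 3 + 3 + 0 = 6

There are 6 cross-inversions.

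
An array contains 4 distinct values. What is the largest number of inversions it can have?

6 inversions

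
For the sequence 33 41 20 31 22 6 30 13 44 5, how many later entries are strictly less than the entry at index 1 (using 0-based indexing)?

7 such elements

The element at index 1 is 41.
Elements after it: 20, 31, 22, 6, 30, 13, 44, 5
Those smaller than 41: 20, 31, 22, 6, 30, 13, 5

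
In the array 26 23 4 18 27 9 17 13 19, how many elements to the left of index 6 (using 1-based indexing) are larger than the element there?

The element at index 6 is 9.
Elements before it: 26, 23, 4, 18, 27
Those larger than 9: 26, 23, 18, 27

4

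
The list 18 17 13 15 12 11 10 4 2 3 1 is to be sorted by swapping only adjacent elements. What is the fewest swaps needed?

53

Minimum adjacent swaps = number of inversions (each swap of adjacent out-of-order elements removes one inversion and no swap can remove more).
Count inversions — for each element, later elements that are smaller:
18: 17, 13, 15, 12, 11, 10, 4, 2, 3, 1 → 10
17: 13, 15, 12, 11, 10, 4, 2, 3, 1 → 9
13: 12, 11, 10, 4, 2, 3, 1 → 7
15: 12, 11, 10, 4, 2, 3, 1 → 7
12: 11, 10, 4, 2, 3, 1 → 6
11: 10, 4, 2, 3, 1 → 5
10: 4, 2, 3, 1 → 4
4: 2, 3, 1 → 3
2: 1 → 1
3: 1 → 1
1: none → 0
Total inversions: 10 + 9 + 7 + 7 + 6 + 5 + 4 + 3 + 1 + 1 + 0 = 53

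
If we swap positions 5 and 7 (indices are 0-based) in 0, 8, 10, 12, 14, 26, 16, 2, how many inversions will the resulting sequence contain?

4 inversions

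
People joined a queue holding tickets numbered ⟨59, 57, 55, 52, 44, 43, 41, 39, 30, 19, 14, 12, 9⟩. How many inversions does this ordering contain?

78

For each element, count later entries that are smaller:
59: 12
57: 11
55: 10
52: 9
44: 8
43: 7
41: 6
39: 5
30: 4
19: 3
14: 2
12: 1
9: 0
Sum: 12 + 11 + 10 + 9 + 8 + 7 + 6 + 5 + 4 + 3 + 2 + 1 + 0 = 78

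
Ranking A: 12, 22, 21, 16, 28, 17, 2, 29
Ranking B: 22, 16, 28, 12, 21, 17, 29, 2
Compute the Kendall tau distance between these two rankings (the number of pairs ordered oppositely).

Assign each item its position (1..8) in the first ordering, then rewrite the second ordering as that position sequence:
positions: 12→1, 22→2, 21→3, 16→4, 28→5, 17→6, 2→7, 29→8
second ordering as positions: [2, 4, 5, 1, 3, 6, 8, 7]
Discordant pairs = inversions in this position sequence.
2: 1 → 1
4: 1, 3 → 2
5: 1, 3 → 2
1: 0
3: 0
6: 0
8: 7 → 1
7: 0
Total: 1 + 2 + 2 + 0 + 0 + 0 + 1 + 0 = 6

6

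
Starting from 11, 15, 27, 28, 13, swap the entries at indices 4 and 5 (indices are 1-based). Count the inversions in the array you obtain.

2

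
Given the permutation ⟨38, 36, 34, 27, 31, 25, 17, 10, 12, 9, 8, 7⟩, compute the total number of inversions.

64 inversions

Count, for each position, how many later elements it exceeds:
38: 11
36: 10
34: 9
27: 7
31: 7
25: 6
17: 5
10: 3
12: 3
9: 2
8: 1
7: 0
Sum: 11 + 10 + 9 + 7 + 7 + 6 + 5 + 3 + 3 + 2 + 1 + 0 = 64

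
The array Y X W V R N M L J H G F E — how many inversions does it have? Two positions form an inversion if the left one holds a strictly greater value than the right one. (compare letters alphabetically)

Element-by-element contributions:
Y → X, W, V, R, N, M, L, J, H, G, F, E → 12
X → W, V, R, N, M, L, J, H, G, F, E → 11
W → V, R, N, M, L, J, H, G, F, E → 10
V → R, N, M, L, J, H, G, F, E → 9
R → N, M, L, J, H, G, F, E → 8
N → M, L, J, H, G, F, E → 7
M → L, J, H, G, F, E → 6
L → J, H, G, F, E → 5
J → H, G, F, E → 4
H → G, F, E → 3
G → F, E → 2
F → E → 1
E → none → 0
Sum: 12 + 11 + 10 + 9 + 8 + 7 + 6 + 5 + 4 + 3 + 2 + 1 + 0 = 78

Out-of-order pairs: 78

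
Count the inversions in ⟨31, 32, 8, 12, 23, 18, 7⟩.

For each element, count later entries that are smaller:
31 → 8, 12, 23, 18, 7 → 5
32 → 8, 12, 23, 18, 7 → 5
8 → 7 → 1
12 → 7 → 1
23 → 18, 7 → 2
18 → 7 → 1
7 → none → 0
Sum: 5 + 5 + 1 + 1 + 2 + 1 + 0 = 15

15 out-of-order pairs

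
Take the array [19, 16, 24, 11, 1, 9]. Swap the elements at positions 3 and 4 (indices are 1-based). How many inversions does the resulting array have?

Positions 3 and 4 hold 24 and 11; after swapping, the array is [19, 16, 11, 24, 1, 9].
Element-by-element contributions:
19 → 16, 11, 1, 9 → 4
16 → 11, 1, 9 → 3
11 → 1, 9 → 2
24 → 1, 9 → 2
1 → none → 0
9 → none → 0
Sum: 4 + 3 + 2 + 2 + 0 + 0 = 11

There are 11 inversions.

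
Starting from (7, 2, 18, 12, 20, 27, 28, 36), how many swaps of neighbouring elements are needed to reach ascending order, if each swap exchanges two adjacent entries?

The minimum number of adjacent swaps to sort an array equals its inversion count, since every such swap removes exactly one inversion.
Count inversions — for each element, later elements that are smaller:
7: 2 → 1
2: none → 0
18: 12 → 1
12: none → 0
20: none → 0
27: none → 0
28: none → 0
36: none → 0
Total inversions: 1 + 0 + 1 + 0 + 0 + 0 + 0 + 0 = 2

2 swaps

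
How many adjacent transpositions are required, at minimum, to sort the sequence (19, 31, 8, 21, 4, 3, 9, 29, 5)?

The minimum number of adjacent swaps to sort an array equals its inversion count, since every such swap removes exactly one inversion.
Count inversions — for each element, later elements that are smaller:
19: 8, 4, 3, 9, 5 → 5
31: 8, 21, 4, 3, 9, 29, 5 → 7
8: 4, 3, 5 → 3
21: 4, 3, 9, 5 → 4
4: 3 → 1
3: none → 0
9: 5 → 1
29: 5 → 1
5: none → 0
Total inversions: 5 + 7 + 3 + 4 + 1 + 0 + 1 + 1 + 0 = 22

22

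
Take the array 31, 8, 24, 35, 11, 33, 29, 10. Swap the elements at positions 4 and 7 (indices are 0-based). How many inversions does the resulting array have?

Positions 4 and 7 hold 11 and 10; after swapping, the array is [31, 8, 24, 35, 10, 33, 29, 11].
For each element, count later entries that are smaller:
31: 5
8: 0
24: 2
35: 4
10: 0
33: 2
29: 1
11: 0
Sum: 5 + 0 + 2 + 4 + 0 + 2 + 1 + 0 = 14

14 inversions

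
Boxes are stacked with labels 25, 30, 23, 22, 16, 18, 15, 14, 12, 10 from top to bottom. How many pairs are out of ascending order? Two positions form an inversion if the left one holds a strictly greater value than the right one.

Sweep left to right; for each value list the smaller values that follow it:
25 → 23, 22, 16, 18, 15, 14, 12, 10 → 8
30 → 23, 22, 16, 18, 15, 14, 12, 10 → 8
23 → 22, 16, 18, 15, 14, 12, 10 → 7
22 → 16, 18, 15, 14, 12, 10 → 6
16 → 15, 14, 12, 10 → 4
18 → 15, 14, 12, 10 → 4
15 → 14, 12, 10 → 3
14 → 12, 10 → 2
12 → 10 → 1
10 → none → 0
Sum: 8 + 8 + 7 + 6 + 4 + 4 + 3 + 2 + 1 + 0 = 43

There are 43 inversions.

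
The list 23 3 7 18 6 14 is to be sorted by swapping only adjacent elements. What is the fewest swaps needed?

8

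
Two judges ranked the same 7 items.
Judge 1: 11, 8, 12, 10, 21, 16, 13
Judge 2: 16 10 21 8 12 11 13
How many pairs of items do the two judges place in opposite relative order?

13 discordant pairs

Assign each item its position (1..7) in the first ordering, then rewrite the second ordering as that position sequence:
positions: 11→1, 8→2, 12→3, 10→4, 21→5, 16→6, 13→7
second ordering as positions: [6, 4, 5, 2, 3, 1, 7]
Discordant pairs = inversions in this position sequence.
6: 4, 5, 2, 3, 1 → 5
4: 2, 3, 1 → 3
5: 2, 3, 1 → 3
2: 1 → 1
3: 1 → 1
1: 0
7: 0
Total: 5 + 3 + 3 + 1 + 1 + 0 + 0 = 13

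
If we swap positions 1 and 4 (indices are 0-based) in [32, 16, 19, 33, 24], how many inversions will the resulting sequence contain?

Positions 1 and 4 hold 16 and 24; after swapping, the array is [32, 24, 19, 33, 16].
Element-by-element contributions:
32 → 24, 19, 16 → 3
24 → 19, 16 → 2
19 → 16 → 1
33 → 16 → 1
16 → none → 0
Sum: 3 + 2 + 1 + 1 + 0 = 7

7 inversions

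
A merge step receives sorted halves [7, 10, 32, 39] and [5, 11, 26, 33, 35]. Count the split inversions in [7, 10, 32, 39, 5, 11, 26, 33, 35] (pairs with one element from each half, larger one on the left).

Count, for every r in R, how many entries of L exceed r:
r = 5: 7, 10, 32, 39 → 4
r = 11: 32, 39 → 2
r = 26: 32, 39 → 2
r = 33: 39 → 1
r = 35: 39 → 1
Cross-inversions: 4 + 2 + 2 + 1 + 1 = 10

Cross-inversions: 10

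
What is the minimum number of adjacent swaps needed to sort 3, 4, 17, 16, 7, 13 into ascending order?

5

The minimum number of adjacent swaps to sort an array equals its inversion count, since every such swap removes exactly one inversion.
Count inversions — for each element, later elements that are smaller:
3: none → 0
4: none → 0
17: 16, 7, 13 → 3
16: 7, 13 → 2
7: none → 0
13: none → 0
Total inversions: 0 + 0 + 3 + 2 + 0 + 0 = 5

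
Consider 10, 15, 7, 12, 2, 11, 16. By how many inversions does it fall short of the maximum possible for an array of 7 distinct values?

Maximum inversions for 7 distinct elements is C(7, 2) = 7·6/2 = 21.
Current inversions — for each element, count later smaller elements:
10: 2
15: 4
7: 1
12: 2
2: 0
11: 0
16: 0
Current total: 2 + 4 + 1 + 2 + 0 + 0 + 0 = 9
Shortfall: 21 − 9 = 12

12 inversions short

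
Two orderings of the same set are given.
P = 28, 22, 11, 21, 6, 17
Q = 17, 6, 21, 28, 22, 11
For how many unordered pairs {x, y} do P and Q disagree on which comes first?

Assign each item its position (1..6) in the first ordering, then rewrite the second ordering as that position sequence:
positions: 28→1, 22→2, 11→3, 21→4, 6→5, 17→6
second ordering as positions: [6, 5, 4, 1, 2, 3]
Discordant pairs = inversions in this position sequence.
6: 5, 4, 1, 2, 3 → 5
5: 4, 1, 2, 3 → 4
4: 1, 2, 3 → 3
1: 0
2: 0
3: 0
Total: 5 + 4 + 3 + 0 + 0 + 0 = 12

Disagreeing pairs: 12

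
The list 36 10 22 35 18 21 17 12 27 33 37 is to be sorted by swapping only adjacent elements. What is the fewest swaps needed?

The minimum number of adjacent swaps to sort an array equals its inversion count, since every such swap removes exactly one inversion.
Count inversions — for each element, later elements that are smaller:
36: 10, 22, 35, 18, 21, 17, 12, 27, 33 → 9
10: none → 0
22: 18, 21, 17, 12 → 4
35: 18, 21, 17, 12, 27, 33 → 6
18: 17, 12 → 2
21: 17, 12 → 2
17: 12 → 1
12: none → 0
27: none → 0
33: none → 0
37: none → 0
Total inversions: 9 + 0 + 4 + 6 + 2 + 2 + 1 + 0 + 0 + 0 + 0 = 24

24 swaps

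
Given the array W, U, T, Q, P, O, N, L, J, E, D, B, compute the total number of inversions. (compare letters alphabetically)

66

Sweep left to right; for each value list the smaller values that follow it:
W → U, T, Q, P, O, N, L, J, E, D, B → 11
U → T, Q, P, O, N, L, J, E, D, B → 10
T → Q, P, O, N, L, J, E, D, B → 9
Q → P, O, N, L, J, E, D, B → 8
P → O, N, L, J, E, D, B → 7
O → N, L, J, E, D, B → 6
N → L, J, E, D, B → 5
L → J, E, D, B → 4
J → E, D, B → 3
E → D, B → 2
D → B → 1
B → none → 0
Sum: 11 + 10 + 9 + 8 + 7 + 6 + 5 + 4 + 3 + 2 + 1 + 0 = 66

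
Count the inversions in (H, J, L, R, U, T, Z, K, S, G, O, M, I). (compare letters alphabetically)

There are 39 out-of-order pairs.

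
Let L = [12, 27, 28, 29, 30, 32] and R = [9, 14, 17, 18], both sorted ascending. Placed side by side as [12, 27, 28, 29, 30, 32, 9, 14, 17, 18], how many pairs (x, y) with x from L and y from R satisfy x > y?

21

Take each right-half value and tally the left-half values above it:
r = 9: 12, 27, 28, 29, 30, 32 → 6
r = 14: 27, 28, 29, 30, 32 → 5
r = 17: 27, 28, 29, 30, 32 → 5
r = 18: 27, 28, 29, 30, 32 → 5
Cross-inversions: 6 + 5 + 5 + 5 = 21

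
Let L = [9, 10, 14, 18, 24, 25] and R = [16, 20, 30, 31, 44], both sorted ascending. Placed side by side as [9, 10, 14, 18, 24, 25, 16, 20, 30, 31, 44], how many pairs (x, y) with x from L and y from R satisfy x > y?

5

Count, for every r in R, how many entries of L exceed r:
r = 16: 18, 24, 25 → 3
r = 20: 24, 25 → 2
r = 30: none → 0
r = 31: none → 0
r = 44: none → 0
Cross-inversions: 3 + 2 + 0 + 0 + 0 = 5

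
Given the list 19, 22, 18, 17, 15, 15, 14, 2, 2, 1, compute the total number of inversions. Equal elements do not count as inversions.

42 inversions

Count, for each position, how many later elements it exceeds:
19 → 18, 17, 15, 15, 14, 2, 2, 1 → 8
22 → 18, 17, 15, 15, 14, 2, 2, 1 → 8
18 → 17, 15, 15, 14, 2, 2, 1 → 7
17 → 15, 15, 14, 2, 2, 1 → 6
15 → 14, 2, 2, 1 → 4
15 → 14, 2, 2, 1 → 4
14 → 2, 2, 1 → 3
2 → 1 → 1
2 → 1 → 1
1 → none → 0
Sum: 8 + 8 + 7 + 6 + 4 + 4 + 3 + 1 + 1 + 0 = 42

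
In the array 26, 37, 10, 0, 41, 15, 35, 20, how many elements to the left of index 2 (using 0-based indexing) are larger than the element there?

2

The element at index 2 is 10.
Elements before it: 26, 37
Those larger than 10: 26, 37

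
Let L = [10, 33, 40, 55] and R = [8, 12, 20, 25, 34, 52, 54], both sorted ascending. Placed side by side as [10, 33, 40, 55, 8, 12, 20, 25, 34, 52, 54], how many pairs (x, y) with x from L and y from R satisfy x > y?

For each element r of the right run, count left-run elements greater than r:
r = 8: 10, 33, 40, 55 → 4
r = 12: 33, 40, 55 → 3
r = 20: 33, 40, 55 → 3
r = 25: 33, 40, 55 → 3
r = 34: 40, 55 → 2
r = 52: 55 → 1
r = 54: 55 → 1
Cross-inversions: 4 + 3 + 3 + 3 + 2 + 1 + 1 = 17

There are 17 cross-inversions.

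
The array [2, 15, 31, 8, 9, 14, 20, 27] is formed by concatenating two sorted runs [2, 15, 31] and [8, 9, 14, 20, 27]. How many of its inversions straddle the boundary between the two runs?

There are 8 cross-inversions.

For each element r of the right run, count left-run elements greater than r:
r = 8: 15, 31 → 2
r = 9: 15, 31 → 2
r = 14: 15, 31 → 2
r = 20: 31 → 1
r = 27: 31 → 1
Cross-inversions: 2 + 2 + 2 + 1 + 1 = 8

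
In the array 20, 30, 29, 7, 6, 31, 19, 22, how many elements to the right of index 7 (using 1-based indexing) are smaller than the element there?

The element at index 7 is 19.
Elements after it: 22
None of them are smaller than 19.

0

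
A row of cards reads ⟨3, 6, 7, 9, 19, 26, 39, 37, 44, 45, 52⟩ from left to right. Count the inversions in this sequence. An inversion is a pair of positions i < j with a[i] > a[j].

Sweep left to right; for each value list the smaller values that follow it:
3: 0
6: 0
7: 0
9: 0
19: 0
26: 0
39: 1
37: 0
44: 0
45: 0
52: 0
Sum: 0 + 0 + 0 + 0 + 0 + 0 + 1 + 0 + 0 + 0 + 0 = 1

1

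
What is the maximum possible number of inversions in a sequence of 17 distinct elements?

A reversed (strictly descending) arrangement makes every pair an inversion, giving C(17, 2) inversions.
C(17, 2) = 17·16/2 = 136

136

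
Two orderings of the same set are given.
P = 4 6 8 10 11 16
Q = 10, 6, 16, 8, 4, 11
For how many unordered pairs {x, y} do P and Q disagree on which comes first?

8

Assign each item its position (1..6) in the first ordering, then rewrite the second ordering as that position sequence:
positions: 4→1, 6→2, 8→3, 10→4, 11→5, 16→6
second ordering as positions: [4, 2, 6, 3, 1, 5]
Discordant pairs = inversions in this position sequence.
4: 2, 3, 1 → 3
2: 1 → 1
6: 3, 1, 5 → 3
3: 1 → 1
1: 0
5: 0
Total: 3 + 1 + 3 + 1 + 0 + 0 = 8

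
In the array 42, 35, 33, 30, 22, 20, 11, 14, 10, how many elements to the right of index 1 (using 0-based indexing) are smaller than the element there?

The element at index 1 is 35.
Elements after it: 33, 30, 22, 20, 11, 14, 10
Those smaller than 35: 33, 30, 22, 20, 11, 14, 10

7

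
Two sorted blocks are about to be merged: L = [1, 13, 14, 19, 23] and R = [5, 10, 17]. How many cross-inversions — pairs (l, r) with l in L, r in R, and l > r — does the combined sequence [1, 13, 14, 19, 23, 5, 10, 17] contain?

10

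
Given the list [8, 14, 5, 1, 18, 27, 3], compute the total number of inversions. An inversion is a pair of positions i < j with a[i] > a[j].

10 inversions

Sweep left to right; for each value list the smaller values that follow it:
8 → 5, 1, 3 → 3
14 → 5, 1, 3 → 3
5 → 1, 3 → 2
1 → none → 0
18 → 3 → 1
27 → 3 → 1
3 → none → 0
Sum: 3 + 3 + 2 + 0 + 1 + 1 + 0 = 10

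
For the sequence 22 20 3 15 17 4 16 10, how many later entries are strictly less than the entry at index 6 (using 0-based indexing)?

1

The element at index 6 is 16.
Elements after it: 10
Those smaller than 16: 10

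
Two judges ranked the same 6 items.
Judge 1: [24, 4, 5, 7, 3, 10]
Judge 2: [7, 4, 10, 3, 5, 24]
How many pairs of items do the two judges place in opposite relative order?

Assign each item its position (1..6) in the first ordering, then rewrite the second ordering as that position sequence:
positions: 24→1, 4→2, 5→3, 7→4, 3→5, 10→6
second ordering as positions: [4, 2, 6, 5, 3, 1]
Discordant pairs = inversions in this position sequence.
4: 2, 3, 1 → 3
2: 1 → 1
6: 5, 3, 1 → 3
5: 3, 1 → 2
3: 1 → 1
1: 0
Total: 3 + 1 + 3 + 2 + 1 + 0 = 10

10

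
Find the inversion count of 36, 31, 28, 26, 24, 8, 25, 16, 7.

Element-by-element contributions:
36: 8
31: 7
28: 6
26: 5
24: 3
8: 1
25: 2
16: 1
7: 0
Sum: 8 + 7 + 6 + 5 + 3 + 1 + 2 + 1 + 0 = 33

33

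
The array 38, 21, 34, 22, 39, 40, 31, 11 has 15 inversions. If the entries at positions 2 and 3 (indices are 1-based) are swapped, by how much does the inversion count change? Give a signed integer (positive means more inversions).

+1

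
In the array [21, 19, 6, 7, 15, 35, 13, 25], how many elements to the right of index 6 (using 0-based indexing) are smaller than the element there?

0

The element at index 6 is 13.
Elements after it: 25
None of them are smaller than 13.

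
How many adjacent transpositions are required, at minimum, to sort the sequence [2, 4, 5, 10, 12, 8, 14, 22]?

2

Minimum adjacent swaps = number of inversions (each swap of adjacent out-of-order elements removes one inversion and no swap can remove more).
Count inversions — for each element, later elements that are smaller:
2: none → 0
4: none → 0
5: none → 0
10: 8 → 1
12: 8 → 1
8: none → 0
14: none → 0
22: none → 0
Total inversions: 0 + 0 + 0 + 1 + 1 + 0 + 0 + 0 = 2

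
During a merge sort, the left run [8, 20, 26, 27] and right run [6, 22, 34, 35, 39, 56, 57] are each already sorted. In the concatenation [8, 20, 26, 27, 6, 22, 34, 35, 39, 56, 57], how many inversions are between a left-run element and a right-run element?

Take each right-half value and tally the left-half values above it:
r = 6: 8, 20, 26, 27 → 4
r = 22: 26, 27 → 2
r = 34: none → 0
r = 35: none → 0
r = 39: none → 0
r = 56: none → 0
r = 57: none → 0
Cross-inversions: 4 + 2 + 0 + 0 + 0 + 0 + 0 = 6

6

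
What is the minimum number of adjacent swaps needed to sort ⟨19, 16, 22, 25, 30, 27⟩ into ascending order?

The minimum number of adjacent swaps to sort an array equals its inversion count, since every such swap removes exactly one inversion.
Count inversions — for each element, later elements that are smaller:
19: 16 → 1
16: none → 0
22: none → 0
25: none → 0
30: 27 → 1
27: none → 0
Total inversions: 1 + 0 + 0 + 0 + 1 + 0 = 2

2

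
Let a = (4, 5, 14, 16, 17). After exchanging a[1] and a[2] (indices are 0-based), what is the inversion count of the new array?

Positions 1 and 2 hold 5 and 14; after swapping, the array is [4, 14, 5, 16, 17].
For each element, count later entries that are smaller:
4: 0
14: 1
5: 0
16: 0
17: 0
Sum: 0 + 1 + 0 + 0 + 0 = 1

1 inversion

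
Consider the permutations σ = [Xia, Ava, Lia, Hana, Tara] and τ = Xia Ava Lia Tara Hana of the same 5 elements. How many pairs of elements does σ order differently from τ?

1

Assign each item its position (1..5) in the first ordering, then rewrite the second ordering as that position sequence:
positions: Xia→1, Ava→2, Lia→3, Hana→4, Tara→5
second ordering as positions: [1, 2, 3, 5, 4]
Discordant pairs = inversions in this position sequence.
1: 0
2: 0
3: 0
5: 4 → 1
4: 0
Total: 0 + 0 + 0 + 1 + 0 = 1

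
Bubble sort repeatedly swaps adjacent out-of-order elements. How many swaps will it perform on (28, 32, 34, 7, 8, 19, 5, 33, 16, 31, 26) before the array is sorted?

Each adjacent swap fixes exactly one inversion, so the minimum swap count equals the number of inversions.
Count inversions — for each element, later elements that are smaller:
28: 7, 8, 19, 5, 16, 26 → 6
32: 7, 8, 19, 5, 16, 31, 26 → 7
34: 7, 8, 19, 5, 33, 16, 31, 26 → 8
7: 5 → 1
8: 5 → 1
19: 5, 16 → 2
5: none → 0
33: 16, 31, 26 → 3
16: none → 0
31: 26 → 1
26: none → 0
Total inversions: 6 + 7 + 8 + 1 + 1 + 2 + 0 + 3 + 0 + 1 + 0 = 29

Swaps: 29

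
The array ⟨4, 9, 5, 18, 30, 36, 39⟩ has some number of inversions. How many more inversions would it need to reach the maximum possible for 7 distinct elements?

20 inversions short

Maximum inversions for 7 distinct elements is C(7, 2) = 7·6/2 = 21.
Current inversions — for each element, count later smaller elements:
4: 0
9: 1
5: 0
18: 0
30: 0
36: 0
39: 0
Current total: 0 + 1 + 0 + 0 + 0 + 0 + 0 = 1
Shortfall: 21 − 1 = 20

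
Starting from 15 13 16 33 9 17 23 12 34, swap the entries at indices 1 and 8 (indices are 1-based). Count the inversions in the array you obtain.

Positions 1 and 8 hold 15 and 12; after swapping, the array is [12, 13, 16, 33, 9, 17, 23, 15, 34].
Sweep left to right; for each value list the smaller values that follow it:
12 → 9 → 1
13 → 9 → 1
16 → 9, 15 → 2
33 → 9, 17, 23, 15 → 4
9 → none → 0
17 → 15 → 1
23 → 15 → 1
15 → none → 0
34 → none → 0
Sum: 1 + 1 + 2 + 4 + 0 + 1 + 1 + 0 + 0 = 10

Inversions: 10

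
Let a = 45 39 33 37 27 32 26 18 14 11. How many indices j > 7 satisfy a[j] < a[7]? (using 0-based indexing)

The element at index 7 is 18.
Elements after it: 14, 11
Those smaller than 18: 14, 11

2 such elements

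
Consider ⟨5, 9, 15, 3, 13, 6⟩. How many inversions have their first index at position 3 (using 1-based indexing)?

3

The element at index 3 is 15.
Elements after it: 3, 13, 6
Those smaller than 15: 3, 13, 6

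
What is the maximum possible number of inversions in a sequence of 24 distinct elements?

The maximum occurs when the array is in strictly decreasing order: every one of the C(24, 2) pairs is inverted.
C(24, 2) = 24·23/2 = 276

Inversions: 276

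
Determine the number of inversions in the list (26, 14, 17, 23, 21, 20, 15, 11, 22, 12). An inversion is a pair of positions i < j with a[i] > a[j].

30 out-of-order pairs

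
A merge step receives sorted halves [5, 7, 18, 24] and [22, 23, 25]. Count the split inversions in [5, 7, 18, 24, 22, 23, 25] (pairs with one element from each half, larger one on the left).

There are 2 split inversions.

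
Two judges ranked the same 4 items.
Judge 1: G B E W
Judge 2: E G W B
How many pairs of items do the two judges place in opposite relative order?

3

Assign each item its position (1..4) in the first ordering, then rewrite the second ordering as that position sequence:
positions: G→1, B→2, E→3, W→4
second ordering as positions: [3, 1, 4, 2]
Discordant pairs = inversions in this position sequence.
3: 1, 2 → 2
1: 0
4: 2 → 1
2: 0
Total: 2 + 0 + 1 + 0 = 3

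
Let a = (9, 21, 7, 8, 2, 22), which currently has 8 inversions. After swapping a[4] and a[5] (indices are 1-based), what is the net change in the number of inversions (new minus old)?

-1

Positions 4 and 5 hold 8 and 2; after swapping, the array is [9, 21, 7, 2, 8, 22].
Element-by-element contributions:
9: 3
21: 3
7: 1
2: 0
8: 0
22: 0
Sum: 3 + 3 + 1 + 0 + 0 + 0 = 7
Change: 7 − 8 = -1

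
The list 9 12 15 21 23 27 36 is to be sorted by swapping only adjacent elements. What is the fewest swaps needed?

There are 0 swaps.

Minimum adjacent swaps = number of inversions (each swap of adjacent out-of-order elements removes one inversion and no swap can remove more).
Count inversions — for each element, later elements that are smaller:
9: none → 0
12: none → 0
15: none → 0
21: none → 0
23: none → 0
27: none → 0
36: none → 0
Total inversions: 0 + 0 + 0 + 0 + 0 + 0 + 0 = 0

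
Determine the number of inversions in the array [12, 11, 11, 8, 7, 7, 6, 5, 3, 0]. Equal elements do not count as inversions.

Count, for each position, how many later elements it exceeds:
12 → 11, 11, 8, 7, 7, 6, 5, 3, 0 → 9
11 → 8, 7, 7, 6, 5, 3, 0 → 7
11 → 8, 7, 7, 6, 5, 3, 0 → 7
8 → 7, 7, 6, 5, 3, 0 → 6
7 → 6, 5, 3, 0 → 4
7 → 6, 5, 3, 0 → 4
6 → 5, 3, 0 → 3
5 → 3, 0 → 2
3 → 0 → 1
0 → none → 0
Sum: 9 + 7 + 7 + 6 + 4 + 4 + 3 + 2 + 1 + 0 = 43

43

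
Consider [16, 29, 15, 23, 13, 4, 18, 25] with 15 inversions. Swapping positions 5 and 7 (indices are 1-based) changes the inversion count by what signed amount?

+1

Positions 5 and 7 hold 13 and 18; after swapping, the array is [16, 29, 15, 23, 18, 4, 13, 25].
Sweep left to right; for each value list the smaller values that follow it:
16 → 15, 4, 13 → 3
29 → 15, 23, 18, 4, 13, 25 → 6
15 → 4, 13 → 2
23 → 18, 4, 13 → 3
18 → 4, 13 → 2
4 → none → 0
13 → none → 0
25 → none → 0
Sum: 3 + 6 + 2 + 3 + 2 + 0 + 0 + 0 = 16
Change: 16 − 15 = +1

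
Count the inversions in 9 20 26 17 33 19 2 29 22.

15

Sweep left to right; for each value list the smaller values that follow it:
9 → 2 → 1
20 → 17, 19, 2 → 3
26 → 17, 19, 2, 22 → 4
17 → 2 → 1
33 → 19, 2, 29, 22 → 4
19 → 2 → 1
2 → none → 0
29 → 22 → 1
22 → none → 0
Sum: 1 + 3 + 4 + 1 + 4 + 1 + 0 + 1 + 0 = 15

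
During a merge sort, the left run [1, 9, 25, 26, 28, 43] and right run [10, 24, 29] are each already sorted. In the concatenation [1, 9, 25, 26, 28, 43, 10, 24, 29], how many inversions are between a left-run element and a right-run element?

For each element r of the right run, count left-run elements greater than r:
r = 10: 25, 26, 28, 43 → 4
r = 24: 25, 26, 28, 43 → 4
r = 29: 43 → 1
Cross-inversions: 4 + 4 + 1 = 9

9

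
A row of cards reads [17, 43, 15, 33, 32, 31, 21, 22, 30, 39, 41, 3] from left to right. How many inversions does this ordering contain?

Element-by-element contributions:
17 → 15, 3 → 2
43 → 15, 33, 32, 31, 21, 22, 30, 39, 41, 3 → 10
15 → 3 → 1
33 → 32, 31, 21, 22, 30, 3 → 6
32 → 31, 21, 22, 30, 3 → 5
31 → 21, 22, 30, 3 → 4
21 → 3 → 1
22 → 3 → 1
30 → 3 → 1
39 → 3 → 1
41 → 3 → 1
3 → none → 0
Sum: 2 + 10 + 1 + 6 + 5 + 4 + 1 + 1 + 1 + 1 + 1 + 0 = 33

33 out-of-order pairs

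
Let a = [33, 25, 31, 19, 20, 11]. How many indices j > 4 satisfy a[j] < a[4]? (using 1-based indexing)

1 such element

The element at index 4 is 19.
Elements after it: 20, 11
Those smaller than 19: 11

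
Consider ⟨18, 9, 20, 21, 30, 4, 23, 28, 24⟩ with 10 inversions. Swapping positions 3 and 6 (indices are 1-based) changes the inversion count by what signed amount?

Positions 3 and 6 hold 20 and 4; after swapping, the array is [18, 9, 4, 21, 30, 20, 23, 28, 24].
For each element, count later entries that are smaller:
18 → 9, 4 → 2
9 → 4 → 1
4 → none → 0
21 → 20 → 1
30 → 20, 23, 28, 24 → 4
20 → none → 0
23 → none → 0
28 → 24 → 1
24 → none → 0
Sum: 2 + 1 + 0 + 1 + 4 + 0 + 0 + 1 + 0 = 9
Change: 9 − 10 = -1

-1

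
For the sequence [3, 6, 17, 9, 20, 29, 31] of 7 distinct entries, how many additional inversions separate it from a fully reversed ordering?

Maximum inversions for 7 distinct elements is C(7, 2) = 7·6/2 = 21.
Current inversions — for each element, count later smaller elements:
3: 0
6: 0
17: 1
9: 0
20: 0
29: 0
31: 0
Current total: 0 + 0 + 1 + 0 + 0 + 0 + 0 = 1
Shortfall: 21 − 1 = 20

20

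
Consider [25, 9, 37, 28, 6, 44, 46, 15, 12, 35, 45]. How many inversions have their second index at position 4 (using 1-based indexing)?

1 such element

The element at index 4 is 28.
Elements before it: 25, 9, 37
Those larger than 28: 37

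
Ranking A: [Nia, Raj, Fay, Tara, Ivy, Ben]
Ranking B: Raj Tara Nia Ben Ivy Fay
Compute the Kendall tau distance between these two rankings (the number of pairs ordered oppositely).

Assign each item its position (1..6) in the first ordering, then rewrite the second ordering as that position sequence:
positions: Nia→1, Raj→2, Fay→3, Tara→4, Ivy→5, Ben→6
second ordering as positions: [2, 4, 1, 6, 5, 3]
Discordant pairs = inversions in this position sequence.
2: 1 → 1
4: 1, 3 → 2
1: 0
6: 5, 3 → 2
5: 3 → 1
3: 0
Total: 1 + 2 + 0 + 2 + 1 + 0 = 6

6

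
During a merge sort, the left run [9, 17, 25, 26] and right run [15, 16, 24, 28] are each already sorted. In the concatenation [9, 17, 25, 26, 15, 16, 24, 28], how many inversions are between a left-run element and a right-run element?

There are 8 cross-inversions.

Count, for every r in R, how many entries of L exceed r:
r = 15: 17, 25, 26 → 3
r = 16: 17, 25, 26 → 3
r = 24: 25, 26 → 2
r = 28: none → 0
Cross-inversions: 3 + 3 + 2 + 0 = 8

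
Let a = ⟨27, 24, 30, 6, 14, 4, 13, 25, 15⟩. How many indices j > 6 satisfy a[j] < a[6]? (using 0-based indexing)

0 such elements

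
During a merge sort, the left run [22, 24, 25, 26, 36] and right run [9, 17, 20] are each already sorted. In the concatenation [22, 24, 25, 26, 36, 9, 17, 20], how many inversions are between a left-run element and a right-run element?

15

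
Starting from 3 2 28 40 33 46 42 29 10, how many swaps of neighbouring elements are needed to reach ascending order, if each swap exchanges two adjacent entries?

Each adjacent swap fixes exactly one inversion, so the minimum swap count equals the number of inversions.
Count inversions — for each element, later elements that are smaller:
3: 2 → 1
2: none → 0
28: 10 → 1
40: 33, 29, 10 → 3
33: 29, 10 → 2
46: 42, 29, 10 → 3
42: 29, 10 → 2
29: 10 → 1
10: none → 0
Total inversions: 1 + 0 + 1 + 3 + 2 + 3 + 2 + 1 + 0 = 13

Swaps: 13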